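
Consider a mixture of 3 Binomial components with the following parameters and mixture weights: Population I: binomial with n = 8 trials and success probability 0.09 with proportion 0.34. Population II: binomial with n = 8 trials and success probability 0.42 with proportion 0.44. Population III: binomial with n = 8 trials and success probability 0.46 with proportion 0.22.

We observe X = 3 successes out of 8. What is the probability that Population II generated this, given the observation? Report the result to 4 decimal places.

Posterior ∝ prior × likelihood, so P(k | x) ∝ w_k f_k(x); normalise over all components.
Evaluate each component's likelihood at the observed value:
  p_I = 0.0254755
  p_II = 0.272318
  p_III = 0.250282
Multiply by the mixture weights:
  w_I·p_I = 0.34 × 0.0254755 = 0.00866167
  w_II·p_II = 0.44 × 0.272318 = 0.11982
  w_III·p_III = 0.22 × 0.250282 = 0.0550621
Marginal: 0.00866167 + 0.11982 + 0.0550621 = 0.183544
So the posterior for Population II is 0.11982 / 0.183544 ≈ 0.6528.

0.6528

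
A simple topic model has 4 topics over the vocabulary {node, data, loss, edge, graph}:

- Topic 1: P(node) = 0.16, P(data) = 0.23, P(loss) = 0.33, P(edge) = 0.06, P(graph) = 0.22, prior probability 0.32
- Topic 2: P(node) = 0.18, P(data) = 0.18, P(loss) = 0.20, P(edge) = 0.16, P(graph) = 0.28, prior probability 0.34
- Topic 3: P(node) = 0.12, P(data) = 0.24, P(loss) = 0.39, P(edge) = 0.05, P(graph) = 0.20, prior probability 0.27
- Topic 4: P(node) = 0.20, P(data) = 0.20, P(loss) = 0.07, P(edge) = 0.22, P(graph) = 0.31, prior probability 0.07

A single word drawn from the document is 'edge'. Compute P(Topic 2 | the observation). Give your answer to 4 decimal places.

0.5307

The responsibility of component k is w_k f_k(x) divided by Σ_j w_j f_j(x).
Categorical probabilities:
  f_1 = P(edge | comp) = 0.06
  f_2 = P(edge | comp) = 0.16
  f_3 = P(edge | comp) = 0.05
  f_4 = P(edge | comp) = 0.22
Multiply by the mixture weights:
  w_1·f_1 = 0.32 × 0.06 = 0.0192
  w_2·f_2 = 0.34 × 0.16 = 0.0544
  w_3·f_3 = 0.27 × 0.05 = 0.0135
  w_4·f_4 = 0.07 × 0.22 = 0.0154
Denominator: 0.0192 + 0.0544 + 0.0135 + 0.0154 = 0.1025
P(Topic 2 | 'edge') ≈ 0.5307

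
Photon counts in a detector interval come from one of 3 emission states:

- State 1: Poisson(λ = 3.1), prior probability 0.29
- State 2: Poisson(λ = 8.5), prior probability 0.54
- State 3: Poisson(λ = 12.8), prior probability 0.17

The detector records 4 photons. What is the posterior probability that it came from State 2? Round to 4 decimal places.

Apply Bayes' rule: the posterior for each component is proportional to its prior times its likelihood at x.
Evaluate each component's likelihood at the observed value:
  L_1 = e^(−3.1)·3.1^4/4! = 0.17335
  L_2 = e^(−8.5)·8.5^4/4! = 0.0442549
  L_3 = e^(−12.8)·12.8^4/4! = 0.00308787
Weight by the priors:
  w_1·L_1 = 0.29 × 0.17335 = 0.0502714
  w_2·L_2 = 0.54 × 0.0442549 = 0.0238976
  w_3·L_3 = 0.17 × 0.00308787 = 0.000524938
Evidence: 0.0502714 + 0.0238976 + 0.000524938 = 0.0746939
Responsibility of State 2: 0.0238976 / 0.0746939 ≈ 0.3199

0.3199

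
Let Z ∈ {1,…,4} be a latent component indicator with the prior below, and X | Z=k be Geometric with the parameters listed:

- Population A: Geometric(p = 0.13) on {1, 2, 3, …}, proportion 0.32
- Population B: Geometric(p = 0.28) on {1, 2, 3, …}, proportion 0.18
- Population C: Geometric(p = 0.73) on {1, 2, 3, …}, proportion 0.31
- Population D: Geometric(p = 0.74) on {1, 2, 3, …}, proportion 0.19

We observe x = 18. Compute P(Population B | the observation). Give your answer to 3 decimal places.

Apply Bayes' rule: the posterior for each component is proportional to its prior times its likelihood at x.
Evaluate each component's likelihood at the observed value:
  L_A = 0.13·(1−0.13)^17 = 0.13·0.0937189 = 0.0121835
  L_B = 0.28·(1−0.28)^17 = 0.28·0.00375537 = 0.0010515
  L_C = 0.73·(1−0.73)^17 = 0.73·2.15369e-10 = 1.5722e-10
  L_D = 0.74·(1−0.74)^17 = 0.74·1.13383e-10 = 8.39032e-11
Weight by the priors:
  π_A·L_A = 0.32 × 0.0121835 = 0.00389871
  π_B·L_B = 0.18 × 0.0010515 = 0.000189271
  π_C·L_C = 0.31 × 1.5722e-10 = 4.87381e-11
  π_D·L_D = 0.19 × 8.39032e-11 = 1.59416e-11
Normaliser: 0.00389871 + 0.000189271 + 4.87381e-11 + 1.59416e-11 = 0.00408798
So the posterior for Population B is 0.000189271 / 0.00408798 ≈ 0.046.

0.046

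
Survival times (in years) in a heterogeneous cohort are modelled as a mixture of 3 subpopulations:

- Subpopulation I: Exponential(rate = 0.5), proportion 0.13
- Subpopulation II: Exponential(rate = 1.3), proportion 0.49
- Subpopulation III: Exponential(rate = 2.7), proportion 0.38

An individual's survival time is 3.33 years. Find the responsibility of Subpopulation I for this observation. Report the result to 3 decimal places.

0.591

By Bayes' theorem, P(k | x) = P(Z=k) f_k(x) / Σ_j P(Z=j) f_j(x).
Exponential densities:
  p_I = 0.0945953
  p_II = 0.0171349
  p_III = 0.000336219
Prior × likelihood for each component:
  P(Z=I)·p_I = 0.13 × 0.0945953 = 0.0122974
  P(Z=II)·p_II = 0.49 × 0.0171349 = 0.00839612
  P(Z=III)·p_III = 0.38 × 0.000336219 = 0.000127763
Evidence: 0.0122974 + 0.00839612 + 0.000127763 = 0.0208213
P(Subpopulation I | 3.33 years) = 0.0122974 / 0.0208213 ≈ 0.591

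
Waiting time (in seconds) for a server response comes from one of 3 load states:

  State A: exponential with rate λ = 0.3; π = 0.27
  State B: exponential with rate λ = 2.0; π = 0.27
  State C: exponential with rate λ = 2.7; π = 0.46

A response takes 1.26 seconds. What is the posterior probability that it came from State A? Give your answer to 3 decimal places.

0.396

By Bayes' theorem, P(k | x) = π_k f_k(x) / Σ_j π_j f_j(x).
Evaluate each component's likelihood at the observed value:
  p_A = 0.3·e^(−0.3·1.26) = 0.3·e^(−0.3780) = 0.205569
  p_B = 2.0·e^(−2.0·1.26) = 2.0·e^(−2.5200) = 0.160919
  p_C = 2.7·e^(−2.7·1.26) = 2.7·e^(−3.4020) = 0.0899278
Multiply by the mixture weights:
  π_A·p_A = 0.27 × 0.205569 = 0.0555037
  π_B·p_B = 0.27 × 0.160919 = 0.0434482
  π_C·p_C = 0.46 × 0.0899278 = 0.0413668
Normaliser: 0.0555037 + 0.0434482 + 0.0413668 = 0.140319
Responsibility of State A: 0.0555037 / 0.140319 ≈ 0.396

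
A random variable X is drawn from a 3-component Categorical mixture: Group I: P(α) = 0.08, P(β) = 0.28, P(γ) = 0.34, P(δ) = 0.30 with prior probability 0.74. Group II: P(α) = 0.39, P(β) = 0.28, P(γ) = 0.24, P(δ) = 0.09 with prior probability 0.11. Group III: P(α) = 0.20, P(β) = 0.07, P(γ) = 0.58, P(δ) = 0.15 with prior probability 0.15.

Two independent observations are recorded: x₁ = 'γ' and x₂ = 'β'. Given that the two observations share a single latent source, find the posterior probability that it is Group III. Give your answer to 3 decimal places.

Apply Bayes' rule: the posterior for each component is proportional to its prior times its likelihood at x.
Since both observations come from the same component, the likelihood for component k is f_k(x₁)·f_k(x₂).
  f_I = [P(γ | comp) = 0.34] × [0.28] = 0.0952
  f_II = [P(γ | comp) = 0.24] × [0.28] = 0.0672
  f_III = [P(γ | comp) = 0.58] × [0.07] = 0.0406
Prior × likelihood for each component:
  π_I·f_I = 0.74 × 0.0952 = 0.070448
  π_II·f_II = 0.11 × 0.0672 = 0.007392
  π_III·f_III = 0.15 × 0.0406 = 0.00609
Evidence: 0.070448 + 0.007392 + 0.00609 = 0.08393
Responsibility of Group III: 0.00609 / 0.08393 ≈ 0.073

0.073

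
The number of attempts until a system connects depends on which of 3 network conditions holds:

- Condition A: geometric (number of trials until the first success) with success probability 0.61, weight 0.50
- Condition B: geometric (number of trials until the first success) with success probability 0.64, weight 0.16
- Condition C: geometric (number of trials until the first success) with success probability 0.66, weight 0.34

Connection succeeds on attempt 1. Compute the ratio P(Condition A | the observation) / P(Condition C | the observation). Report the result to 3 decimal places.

Only the two components matter; the odds are (P(Z=i) f_i(x)) / (P(Z=j) f_j(x)).
Component likelihoods at x = 1:
  p_A = 0.61
  p_B = 0.64
  p_C = 0.66
Odds = (0.50/0.34) × (0.61/0.66) = 1.47059 × 0.924242 ≈ 1.359

1.359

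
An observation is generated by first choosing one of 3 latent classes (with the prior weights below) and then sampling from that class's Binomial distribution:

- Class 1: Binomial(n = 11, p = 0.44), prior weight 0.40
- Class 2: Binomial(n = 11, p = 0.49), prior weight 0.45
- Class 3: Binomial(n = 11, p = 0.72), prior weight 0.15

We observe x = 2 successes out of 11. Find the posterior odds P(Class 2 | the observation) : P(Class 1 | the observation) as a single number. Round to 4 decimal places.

0.6013

Only the two components matter; the odds are (w_i f_i(x)) / (w_j f_j(x)).
Component likelihoods at x = 2 successes out of 11:
  p_1 = C(11,2)·0.44^2·0.56^9 = 55·0.1936·0.00541617 = 0.0576714
  p_2 = C(11,2)·0.49^2·0.51^9 = 55·0.2401·0.00233417 = 0.0308238
  p_3 = C(11,2)·0.72^2·0.28^9 = 55·0.5184·1.05785e-05 = 0.000301613
Odds = (0.45/0.40) × (0.0308238/0.0576714) = 1.125 × 0.534473 ≈ 0.6013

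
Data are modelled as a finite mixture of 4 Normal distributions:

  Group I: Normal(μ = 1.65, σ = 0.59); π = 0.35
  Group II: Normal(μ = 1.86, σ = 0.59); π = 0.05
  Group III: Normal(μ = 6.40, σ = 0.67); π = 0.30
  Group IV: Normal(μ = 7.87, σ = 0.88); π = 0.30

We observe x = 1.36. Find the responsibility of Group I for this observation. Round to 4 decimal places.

0.8988

By Bayes' theorem, P(k | x) = π_k f_k(x) / Σ_j π_j f_j(x).
Normal densities:
  p_I = 0.599233
  p_II = 0.472179
  p_III = 3.07094e-13
  p_IV = 5.92581e-13
Multiply by the mixture weights:
  π_I·p_I = 0.35 × 0.599233 = 0.209732
  π_II·p_II = 0.05 × 0.472179 = 0.0236089
  π_III·p_III = 0.30 × 3.07094e-13 = 9.21282e-14
  π_IV·p_IV = 0.30 × 5.92581e-13 = 1.77774e-13
Marginal: 0.209732 + 0.0236089 + 9.21282e-14 + 1.77774e-13 = 0.233341
P(Group I | data) ≈ 0.8988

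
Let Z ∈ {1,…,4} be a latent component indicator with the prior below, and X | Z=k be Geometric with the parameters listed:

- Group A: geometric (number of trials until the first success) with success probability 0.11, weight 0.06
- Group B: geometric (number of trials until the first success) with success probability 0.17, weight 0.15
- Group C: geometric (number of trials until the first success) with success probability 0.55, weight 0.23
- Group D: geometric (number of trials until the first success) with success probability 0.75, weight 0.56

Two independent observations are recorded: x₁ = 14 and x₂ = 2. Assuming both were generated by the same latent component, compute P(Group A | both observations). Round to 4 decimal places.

By Bayes' theorem, P(k | x) = π_k f_k(x) / Σ_j π_j f_j(x).
Since both observations come from the same component, the likelihood for component k is f_k(x₁)·f_k(x₂).
  L_A = [0.11·(1−0.11)^13 = 0.11·0.219821 = 0.0241804] × [0.0979] = 0.00236726
  L_B = [0.17·(1−0.17)^13 = 0.17·0.0887187 = 0.0150822] × [0.1411] = 0.0021281
  L_C = [0.55·(1−0.55)^13 = 0.55·3.10286e-05 = 1.70657e-05] × [0.2475] = 4.22377e-06
  L_D = [0.75·(1−0.75)^13 = 0.75·1.49012e-08 = 1.11759e-08] × [0.1875] = 2.09548e-09
Unnormalised posteriors:
  π_A·L_A = 0.06 × 0.00236726 = 0.000142035
  π_B·L_B = 0.15 × 0.0021281 = 0.000319214
  π_C·L_C = 0.23 × 4.22377e-06 = 9.71468e-07
  π_D·L_D = 0.56 × 2.09548e-09 = 1.17347e-09
Denominator: 0.000142035 + 0.000319214 + 9.71468e-07 + 1.17347e-09 = 0.000462222
P(Group A | data) ≈ 0.3073

0.3073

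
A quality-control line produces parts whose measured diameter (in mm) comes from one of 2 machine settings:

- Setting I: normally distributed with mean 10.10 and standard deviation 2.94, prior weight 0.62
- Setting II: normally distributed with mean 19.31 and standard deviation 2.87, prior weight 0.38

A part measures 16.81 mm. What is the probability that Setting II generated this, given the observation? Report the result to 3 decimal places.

0.853

P(component k | x) = π_k·f_k(x) / marginal(x), where marginal(x) = Σ_j π_j·f_j(x).
Evaluate each component's likelihood at the observed value:
  f_I = (1/(2.94·√(2π)))·exp(−(16.81−10.10)²/(2·2.94²)) = 0.135695·exp(-2.60448) = 0.0100335
  f_II = (1/(2.87·√(2π)))·exp(−(16.81−19.31)²/(2·2.87²)) = 0.139004·exp(-0.37939) = 0.0951176
Prior × likelihood for each component:
  π_I·f_I = 0.62 × 0.0100335 = 0.00622078
  π_II·f_II = 0.38 × 0.0951176 = 0.0361447
Normaliser: 0.00622078 + 0.0361447 = 0.0423655
So the posterior for Setting II is 0.0361447 / 0.0423655 ≈ 0.853.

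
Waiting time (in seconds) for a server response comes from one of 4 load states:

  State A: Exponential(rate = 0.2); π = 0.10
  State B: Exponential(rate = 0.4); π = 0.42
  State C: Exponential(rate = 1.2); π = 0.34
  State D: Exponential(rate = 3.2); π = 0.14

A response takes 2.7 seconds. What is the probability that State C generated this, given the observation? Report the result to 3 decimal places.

Posterior ∝ prior × likelihood, so P(k | x) ∝ w_k f_k(x); normalise over all components.
Evaluate each component's likelihood at the observed value:
  L_A = 0.2·e^(−0.2·2.7) = 0.2·e^(−0.5400) = 0.11655
  L_B = 0.4·e^(−0.4·2.7) = 0.4·e^(−1.0800) = 0.135838
  L_C = 1.2·e^(−1.2·2.7) = 1.2·e^(−3.2400) = 0.0469967
  L_D = 3.2·e^(−3.2·2.7) = 3.2·e^(−8.6400) = 0.000566038
Weight by the priors:
  w_A·L_A = 0.10 × 0.11655 = 0.011655
  w_B·L_B = 0.42 × 0.135838 = 0.057052
  w_C·L_C = 0.34 × 0.0469967 = 0.0159789
  w_D·L_D = 0.14 × 0.000566038 = 7.92453e-05
Evidence: 0.011655 + 0.057052 + 0.0159789 + 7.92453e-05 = 0.0847651
So the posterior for State C is 0.0159789 / 0.0847651 ≈ 0.189.

0.189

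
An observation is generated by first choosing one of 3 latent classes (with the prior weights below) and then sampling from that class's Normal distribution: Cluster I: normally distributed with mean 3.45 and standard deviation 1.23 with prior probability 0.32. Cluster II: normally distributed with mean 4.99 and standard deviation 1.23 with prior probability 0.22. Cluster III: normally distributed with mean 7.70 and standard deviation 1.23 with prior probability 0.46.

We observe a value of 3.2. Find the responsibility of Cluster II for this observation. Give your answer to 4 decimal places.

Posterior ∝ prior × likelihood, so P(k | x) ∝ w_k f_k(x); normalise over all components.
Evaluate each component's likelihood at the observed value:
  p_I = 0.317712
  p_II = 0.112491
  p_III = 0.000402266
Unnormalised posteriors:
  w_I·p_I = 0.32 × 0.317712 = 0.101668
  w_II·p_II = 0.22 × 0.112491 = 0.0247481
  w_III·p_III = 0.46 × 0.000402266 = 0.000185042
Marginal: 0.101668 + 0.0247481 + 0.000185042 = 0.126601
Responsibility of Cluster II: 0.0247481 / 0.126601 ≈ 0.1955

0.1955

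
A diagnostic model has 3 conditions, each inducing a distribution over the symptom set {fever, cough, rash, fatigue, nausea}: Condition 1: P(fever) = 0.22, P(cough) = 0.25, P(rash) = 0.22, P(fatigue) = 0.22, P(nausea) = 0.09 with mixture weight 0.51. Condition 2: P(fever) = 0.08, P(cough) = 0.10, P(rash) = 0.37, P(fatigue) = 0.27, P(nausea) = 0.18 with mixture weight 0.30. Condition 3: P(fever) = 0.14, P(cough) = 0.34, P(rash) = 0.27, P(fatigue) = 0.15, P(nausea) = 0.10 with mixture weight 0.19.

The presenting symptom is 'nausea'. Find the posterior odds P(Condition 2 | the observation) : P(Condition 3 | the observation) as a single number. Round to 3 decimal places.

2.842

Posterior odds = (w_i f_i(x)) / (w_j f_j(x)); the normalising sum cancels.
Evaluate each component's likelihood at the observed value:
  p_1 = 0.09
  p_2 = 0.18
  p_3 = 0.1
Odds = (0.30/0.19) × (0.18/0.1) = 1.57895 × 1.8 ≈ 2.842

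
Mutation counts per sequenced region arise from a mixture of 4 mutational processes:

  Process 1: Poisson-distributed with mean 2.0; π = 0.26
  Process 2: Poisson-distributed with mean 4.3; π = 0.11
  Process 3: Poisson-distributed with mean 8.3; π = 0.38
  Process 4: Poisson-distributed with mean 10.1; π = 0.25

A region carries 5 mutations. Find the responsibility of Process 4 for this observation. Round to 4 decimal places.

P(component k | x) = w_k·f_k(x) / marginal(x), where marginal(x) = Σ_j w_j·f_j(x).
Poisson probabilities:
  f_1 = e^(−2.0)·2.0^5/5! = 0.0360894
  f_2 = e^(−4.3)·4.3^5/5! = 0.166224
  f_3 = e^(−8.3)·8.3^5/5! = 0.0815765
  f_4 = e^(−10.1)·10.1^5/5! = 0.0359792
Weight by the priors:
  w_1·f_1 = 0.26 × 0.0360894 = 0.00938325
  w_2·f_2 = 0.11 × 0.166224 = 0.0182847
  w_3·f_3 = 0.38 × 0.0815765 = 0.0309991
  w_4·f_4 = 0.25 × 0.0359792 = 0.0089948
Sum: 0.00938325 + 0.0182847 + 0.0309991 + 0.0089948 = 0.0676618
Responsibility of Process 4: 0.0089948 / 0.0676618 ≈ 0.1329

0.1329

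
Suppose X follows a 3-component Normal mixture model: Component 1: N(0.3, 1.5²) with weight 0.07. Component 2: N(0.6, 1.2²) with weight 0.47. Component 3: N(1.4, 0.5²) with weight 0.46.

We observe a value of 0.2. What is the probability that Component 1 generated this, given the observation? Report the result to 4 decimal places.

Apply Bayes' rule: the posterior for each component is proportional to its prior times its likelihood at x.
Normal densities:
  f_1 = (1/(1.5·√(2π)))·exp(−(0.2−0.3)²/(2·1.5²)) = 0.265962·exp(-0.00222) = 0.265371
  f_2 = (1/(1.2·√(2π)))·exp(−(0.2−0.6)²/(2·1.2²)) = 0.332452·exp(-0.05556) = 0.314486
  f_3 = (1/(0.5·√(2π)))·exp(−(0.2−1.4)²/(2·0.5²)) = 0.797885·exp(-2.88000) = 0.0447891
Prior × likelihood for each component:
  π_1·f_1 = 0.07 × 0.265371 = 0.018576
  π_2·f_2 = 0.47 × 0.314486 = 0.147808
  π_3·f_3 = 0.46 × 0.0447891 = 0.020603
Sum: 0.018576 + 0.147808 + 0.020603 = 0.186987
So the posterior for Component 1 is 0.018576 / 0.186987 ≈ 0.0993.

0.0993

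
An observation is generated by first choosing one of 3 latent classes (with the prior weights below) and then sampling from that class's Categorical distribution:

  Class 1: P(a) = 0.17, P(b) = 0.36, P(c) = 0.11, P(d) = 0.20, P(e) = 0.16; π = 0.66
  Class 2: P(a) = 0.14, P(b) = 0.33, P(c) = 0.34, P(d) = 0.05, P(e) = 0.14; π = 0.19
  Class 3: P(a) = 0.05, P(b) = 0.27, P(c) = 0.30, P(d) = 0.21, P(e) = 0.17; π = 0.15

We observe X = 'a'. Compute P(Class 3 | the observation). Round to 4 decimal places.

0.0513

The responsibility of component k is w_k f_k(x) divided by Σ_j w_j f_j(x).
Evaluate each component's likelihood at the observed value:
  L_1 = P(a | comp) = 0.17
  L_2 = P(a | comp) = 0.14
  L_3 = P(a | comp) = 0.05
Unnormalised posteriors:
  w_1·L_1 = 0.66 × 0.17 = 0.1122
  w_2·L_2 = 0.19 × 0.14 = 0.0266
  w_3·L_3 = 0.15 × 0.05 = 0.0075
Sum: 0.1122 + 0.0266 + 0.0075 = 0.1463
P(Class 3 | x) = 0.0075 / 0.1463 ≈ 0.0513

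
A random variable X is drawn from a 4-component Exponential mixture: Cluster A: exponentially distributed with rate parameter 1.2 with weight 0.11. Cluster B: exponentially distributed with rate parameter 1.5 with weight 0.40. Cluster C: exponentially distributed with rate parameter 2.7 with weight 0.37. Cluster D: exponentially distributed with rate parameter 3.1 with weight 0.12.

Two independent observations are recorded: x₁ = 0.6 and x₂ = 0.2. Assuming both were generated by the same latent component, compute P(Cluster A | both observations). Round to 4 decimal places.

Apply Bayes' rule: the posterior for each component is proportional to its prior times its likelihood at x.
Since both observations come from the same component, the likelihood for component k is f_k(x₁)·f_k(x₂).
  f_A = [0.584103] × [0.943953] = 0.551366
  f_B = [0.609854] × [1.11123] = 0.677687
  f_C = [0.534326] × [1.57342] = 0.84072
  f_D = [0.482585] × [1.66763] = 0.804772
Unnormalised posteriors:
  π_A·f_A = 0.11 × 0.551366 = 0.0606502
  π_B·f_B = 0.40 × 0.677687 = 0.271075
  π_C·f_C = 0.37 × 0.84072 = 0.311066
  π_D·f_D = 0.12 × 0.804772 = 0.0965727
Marginal: 0.0606502 + 0.271075 + 0.311066 + 0.0965727 = 0.739364
Responsibility of Cluster A: 0.0606502 / 0.739364 ≈ 0.0820

0.0820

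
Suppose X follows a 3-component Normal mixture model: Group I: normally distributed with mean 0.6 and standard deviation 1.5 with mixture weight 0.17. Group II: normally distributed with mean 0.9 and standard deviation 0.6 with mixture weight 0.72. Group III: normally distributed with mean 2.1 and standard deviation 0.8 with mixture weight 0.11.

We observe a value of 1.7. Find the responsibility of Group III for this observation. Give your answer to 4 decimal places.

0.1730

The responsibility of component k is π_k f_k(x) divided by Σ_j π_j f_j(x).
Evaluate each component's likelihood at the observed value:
  f_I = (1/(1.5·√(2π)))·exp(−(1.7−0.6)²/(2·1.5²)) = 0.265962·exp(-0.26889) = 0.203255
  f_II = (1/(0.6·√(2π)))·exp(−(1.7−0.9)²/(2·0.6²)) = 0.664904·exp(-0.88889) = 0.27335
  f_III = (1/(0.8·√(2π)))·exp(−(1.7−2.1)²/(2·0.8²)) = 0.498678·exp(-0.12500) = 0.440082
Prior × likelihood for each component:
  π_I·f_I = 0.17 × 0.203255 = 0.0345534
  π_II·f_II = 0.72 × 0.27335 = 0.196812
  π_III·f_III = 0.11 × 0.440082 = 0.048409
Marginal: 0.0345534 + 0.196812 + 0.048409 = 0.279774
P(Group III | x) = 0.048409 / 0.279774 ≈ 0.1730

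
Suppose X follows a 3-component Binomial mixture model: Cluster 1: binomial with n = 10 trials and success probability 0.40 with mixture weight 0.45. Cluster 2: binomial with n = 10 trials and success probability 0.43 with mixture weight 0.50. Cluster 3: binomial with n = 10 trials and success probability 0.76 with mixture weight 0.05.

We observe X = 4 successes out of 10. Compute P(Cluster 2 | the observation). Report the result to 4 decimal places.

0.5202

By Bayes' theorem, P(k | x) = π_k f_k(x) / Σ_j π_j f_j(x).
Evaluate each component's likelihood at the observed value:
  f_1 = C(10,4)·0.40^4·0.60^6 = 210·0.0256·0.046656 = 0.250823
  f_2 = C(10,4)·0.43^4·0.57^6 = 210·0.034188·0.0342964 = 0.246231
  f_3 = C(10,4)·0.76^4·0.24^6 = 210·0.333622·0.000191103 = 0.0133888
Multiply by the mixture weights:
  π_1·f_1 = 0.45 × 0.250823 = 0.11287
  π_2·f_2 = 0.50 × 0.246231 = 0.123115
  π_3·f_3 = 0.05 × 0.0133888 = 0.000669439
Denominator: 0.11287 + 0.123115 + 0.000669439 = 0.236655
P(Cluster 2 | x) = 0.123115 / 0.236655 ≈ 0.5202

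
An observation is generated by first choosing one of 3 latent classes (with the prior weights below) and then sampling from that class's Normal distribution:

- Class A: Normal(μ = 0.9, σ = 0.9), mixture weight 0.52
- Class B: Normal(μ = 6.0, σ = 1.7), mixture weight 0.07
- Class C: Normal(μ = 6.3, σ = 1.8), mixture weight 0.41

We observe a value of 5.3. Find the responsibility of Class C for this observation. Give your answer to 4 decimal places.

0.8377

By Bayes' theorem, P(k | x) = P(Z=k) f_k(x) / Σ_j P(Z=j) f_j(x).
Component likelihoods at x = 5.3:
  L_A = 2.86141e-06
  L_B = 0.215598
  L_C = 0.18994
Weight by the priors:
  P(Z=A)·L_A = 0.52 × 2.86141e-06 = 1.48793e-06
  P(Z=B)·L_B = 0.07 × 0.215598 = 0.0150918
  P(Z=C)·L_C = 0.41 × 0.18994 = 0.0778755
Denominator: 1.48793e-06 + 0.0150918 + 0.0778755 = 0.0929688
P(Class C | the observation) ≈ 0.8377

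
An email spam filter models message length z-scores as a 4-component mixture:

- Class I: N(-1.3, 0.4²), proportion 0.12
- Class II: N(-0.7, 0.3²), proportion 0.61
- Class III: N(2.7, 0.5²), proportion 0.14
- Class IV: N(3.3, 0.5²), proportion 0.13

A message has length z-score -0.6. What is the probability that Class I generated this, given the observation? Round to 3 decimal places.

0.033

The responsibility of component k is P(Z=k) f_k(x) divided by Σ_j P(Z=j) f_j(x).
Component likelihoods at x = -0.6:
  L_I = 0.215693
  L_II = 1.25794
  L_III = 2.77336e-10
  L_IV = 4.90571e-14
Prior × likelihood for each component:
  P(Z=I)·L_I = 0.12 × 0.215693 = 0.0258832
  P(Z=II)·L_II = 0.61 × 1.25794 = 0.767346
  P(Z=III)·L_III = 0.14 × 2.77336e-10 = 3.8827e-11
  P(Z=IV)·L_IV = 0.13 × 4.90571e-14 = 6.37742e-15
Marginal: 0.0258832 + 0.767346 + 3.8827e-11 + 6.37742e-15 = 0.793229
So the posterior for Class I is 0.0258832 / 0.793229 ≈ 0.033.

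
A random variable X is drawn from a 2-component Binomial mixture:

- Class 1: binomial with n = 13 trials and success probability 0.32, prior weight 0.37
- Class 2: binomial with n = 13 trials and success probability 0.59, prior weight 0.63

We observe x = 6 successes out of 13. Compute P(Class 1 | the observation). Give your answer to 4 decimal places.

By Bayes' theorem, P(k | x) = π_k f_k(x) / Σ_j π_j f_j(x).
Binomial probabilities:
  p_1 = C(13,6)·0.32^6·0.68^7 = 1716·0.00107374·0.0672299 = 0.123874
  p_2 = C(13,6)·0.59^6·0.41^7 = 1716·0.0421805·0.00194754 = 0.140967
Unnormalised posteriors:
  π_1·p_1 = 0.37 × 0.123874 = 0.0458333
  π_2·p_2 = 0.63 × 0.140967 = 0.088809
Marginal: 0.0458333 + 0.088809 = 0.134642
P(Class 1 | 6 successes out of 13) = 0.0458333 / 0.134642 ≈ 0.3404

0.3404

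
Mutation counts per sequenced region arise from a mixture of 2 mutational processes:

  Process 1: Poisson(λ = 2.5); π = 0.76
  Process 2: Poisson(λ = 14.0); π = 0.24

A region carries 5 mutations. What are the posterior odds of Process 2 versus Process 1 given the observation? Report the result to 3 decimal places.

0.018

Since P(k|x) ∝ w_k f_k(x), the posterior odds are w_i f_i(x) / (w_j f_j(x)).
Poisson probabilities:
  p_1 = 0.0668009
  p_2 = 0.0037268
Posterior odds = (w_2·p_2) / (w_1·p_1) = (0.24·0.0037268) / (0.76·0.0668009) = 0.000894432 / 0.0507687 ≈ 0.018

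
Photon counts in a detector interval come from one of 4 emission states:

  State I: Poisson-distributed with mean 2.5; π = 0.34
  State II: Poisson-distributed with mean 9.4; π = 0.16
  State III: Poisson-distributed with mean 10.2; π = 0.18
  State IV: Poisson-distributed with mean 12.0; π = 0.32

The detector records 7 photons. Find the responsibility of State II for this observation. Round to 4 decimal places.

By Bayes' theorem, P(k | x) = P(Z=k) f_k(x) / Σ_j P(Z=j) f_j(x).
Poisson probabilities:
  f_I = e^(−2.5)·2.5^7/7! = 0.00994062
  f_II = e^(−9.4)·9.4^7/7! = 0.106438
  f_III = e^(−10.2)·10.2^7/7! = 0.0847163
  f_IV = e^(−12.0)·12.0^7/7! = 0.0436822
Prior × likelihood for each component:
  P(Z=I)·f_I = 0.34 × 0.00994062 = 0.00337981
  P(Z=II)·f_II = 0.16 × 0.106438 = 0.0170301
  P(Z=III)·f_III = 0.18 × 0.0847163 = 0.0152489
  P(Z=IV)·f_IV = 0.32 × 0.0436822 = 0.0139783
Marginal: 0.00337981 + 0.0170301 + 0.0152489 + 0.0139783 = 0.0496371
P(State II | data) ≈ 0.3431

0.3431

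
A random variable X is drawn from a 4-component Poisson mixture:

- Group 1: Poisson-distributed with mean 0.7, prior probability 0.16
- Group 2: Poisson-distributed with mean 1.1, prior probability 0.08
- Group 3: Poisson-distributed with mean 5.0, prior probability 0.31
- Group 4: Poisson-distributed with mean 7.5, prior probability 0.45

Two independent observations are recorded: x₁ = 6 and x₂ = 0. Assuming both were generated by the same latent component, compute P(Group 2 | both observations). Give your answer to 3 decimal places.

P(component k | x) = P(Z=k)·f_k(x) / marginal(x), where marginal(x) = Σ_j P(Z=j)·f_j(x).
Since both observations come from the same component, the likelihood for component k is f_k(x₁)·f_k(x₂).
  L_1 = [8.11427e-05] × [0.496585] = 4.02943e-05
  L_2 = [0.00081903] × [0.332871] = 0.000272631
  L_3 = [0.146223] × [0.00673795] = 0.000985242
  L_4 = [0.136718] × [0.000553084] = 7.56167e-05
Weight by the priors:
  P(Z=1)·L_1 = 0.16 × 4.02943e-05 = 6.44709e-06
  P(Z=2)·L_2 = 0.08 × 0.000272631 = 2.18105e-05
  P(Z=3)·L_3 = 0.31 × 0.000985242 = 0.000305425
  P(Z=4)·L_4 = 0.45 × 7.56167e-05 = 3.40275e-05
Evidence: 6.44709e-06 + 2.18105e-05 + 0.000305425 + 3.40275e-05 = 0.00036771
Responsibility of Group 2: 2.18105e-05 / 0.00036771 ≈ 0.059

0.059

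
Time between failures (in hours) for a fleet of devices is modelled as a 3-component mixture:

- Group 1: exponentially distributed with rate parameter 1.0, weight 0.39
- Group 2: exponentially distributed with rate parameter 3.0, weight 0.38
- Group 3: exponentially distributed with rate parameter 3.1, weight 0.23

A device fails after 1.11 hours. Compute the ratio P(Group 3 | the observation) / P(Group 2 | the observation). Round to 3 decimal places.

0.560

The posterior odds equal the prior odds times the likelihood ratio: (P(Z=i)/P(Z=j))·(f_i(x)/f_j(x)).
Component likelihoods at x = 1.11 hours:
  p_1 = 0.329559
  p_2 = 0.107379
  p_3 = 0.0993012
Posterior odds = (P(Z=3)·p_3) / (P(Z=2)·p_2) = (0.23·0.0993012) / (0.38·0.107379) = 0.0228393 / 0.0408041 ≈ 0.560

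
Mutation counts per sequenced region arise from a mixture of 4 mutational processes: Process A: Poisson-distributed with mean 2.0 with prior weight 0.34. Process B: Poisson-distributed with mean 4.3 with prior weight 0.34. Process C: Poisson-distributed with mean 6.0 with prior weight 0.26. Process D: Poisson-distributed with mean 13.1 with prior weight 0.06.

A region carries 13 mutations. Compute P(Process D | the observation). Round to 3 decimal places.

The responsibility of component k is π_k f_k(x) divided by Σ_j π_j f_j(x).
Evaluate each component's likelihood at the observed value:
  L_A = e^(−2.0)·2.0^13/13! = 1.78041e-07
  L_B = e^(−4.3)·4.3^13/13! = 0.000374406
  L_C = e^(−6.0)·6.0^13/13! = 0.00519899
  L_D = e^(−13.1)·13.1^13/13! = 0.109898
Unnormalised posteriors:
  π_A·L_A = 0.34 × 1.78041e-07 = 6.0534e-08
  π_B·L_B = 0.34 × 0.000374406 = 0.000127298
  π_C·L_C = 0.26 × 0.00519899 = 0.00135174
  π_D·L_D = 0.06 × 0.109898 = 0.00659387
Sum: 6.0534e-08 + 0.000127298 + 0.00135174 + 0.00659387 = 0.00807296
Responsibility of Process D: 0.00659387 / 0.00807296 ≈ 0.817

0.817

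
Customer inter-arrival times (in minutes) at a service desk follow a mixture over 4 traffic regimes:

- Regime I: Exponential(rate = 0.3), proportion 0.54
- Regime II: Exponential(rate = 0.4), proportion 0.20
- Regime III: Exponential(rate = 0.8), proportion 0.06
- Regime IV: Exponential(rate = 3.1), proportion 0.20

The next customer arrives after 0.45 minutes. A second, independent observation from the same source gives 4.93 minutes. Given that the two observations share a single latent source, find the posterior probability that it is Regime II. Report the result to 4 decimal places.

0.2673

P(component k | x) = π_k·f_k(x) / marginal(x), where marginal(x) = Σ_j π_j·f_j(x).
Since both observations come from the same component, the likelihood for component k is f_k(x₁)·f_k(x₂).
  f_I = [0.3·e^(−0.3·0.45) = 0.3·e^(−0.1350) = 0.262115] × [0.0683596] = 0.0179181
  f_II = [0.4·e^(−0.4·0.45) = 0.4·e^(−0.1800) = 0.334108] × [0.0556713] = 0.0186002
  f_III = [0.8·e^(−0.8·0.45) = 0.8·e^(−0.3600) = 0.558141] × [0.0154965] = 0.00864921
  f_IV = [3.1·e^(−3.1·0.45) = 3.1·e^(−1.3950) = 0.768282] × [7.14561e-07] = 5.48984e-07
Unnormalised posteriors:
  π_I·f_I = 0.54 × 0.0179181 = 0.00967576
  π_II·f_II = 0.20 × 0.0186002 = 0.00372005
  π_III·f_III = 0.06 × 0.00864921 = 0.000518953
  π_IV·f_IV = 0.20 × 5.48984e-07 = 1.09797e-07
Sum: 0.00967576 + 0.00372005 + 0.000518953 + 1.09797e-07 = 0.0139149
P(Regime II | x₁, x₂) = 0.00372005 / 0.0139149 ≈ 0.2673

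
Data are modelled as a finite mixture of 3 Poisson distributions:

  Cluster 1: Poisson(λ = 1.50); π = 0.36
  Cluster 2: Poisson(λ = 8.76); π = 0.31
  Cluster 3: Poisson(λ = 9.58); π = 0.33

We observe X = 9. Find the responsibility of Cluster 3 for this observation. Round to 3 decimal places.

P(component k | x) = P(Z=k)·f_k(x) / marginal(x), where marginal(x) = Σ_j P(Z=j)·f_j(x).
Poisson probabilities:
  p_1 = e^(−1.50)·1.50^9/9! = 2.36383e-05
  p_2 = e^(−8.76)·8.76^9/9! = 0.131327
  p_3 = e^(−9.58)·9.58^9/9! = 0.129415
Weight by the priors:
  P(Z=1)·p_1 = 0.36 × 2.36383e-05 = 8.50979e-06
  P(Z=2)·p_2 = 0.31 × 0.131327 = 0.0407114
  P(Z=3)·p_3 = 0.33 × 0.129415 = 0.042707
Denominator: 8.50979e-06 + 0.0407114 + 0.042707 = 0.0834269
So the posterior for Cluster 3 is 0.042707 / 0.0834269 ≈ 0.512.

0.512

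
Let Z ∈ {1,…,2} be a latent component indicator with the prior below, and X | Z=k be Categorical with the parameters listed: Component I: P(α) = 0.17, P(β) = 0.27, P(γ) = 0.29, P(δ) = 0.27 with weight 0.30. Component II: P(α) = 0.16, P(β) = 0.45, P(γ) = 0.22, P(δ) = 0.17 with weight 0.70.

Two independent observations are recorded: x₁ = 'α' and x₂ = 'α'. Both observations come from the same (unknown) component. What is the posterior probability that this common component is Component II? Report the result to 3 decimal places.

By Bayes' theorem, P(k | x) = w_k f_k(x) / Σ_j w_j f_j(x).
Since both observations come from the same component, the likelihood for component k is f_k(x₁)·f_k(x₂).
  L_I = [0.17] × [0.17] = 0.0289
  L_II = [0.16] × [0.16] = 0.0256
Weight by the priors:
  w_I·L_I = 0.30 × 0.0289 = 0.00867
  w_II·L_II = 0.70 × 0.0256 = 0.01792
Normaliser: 0.00867 + 0.01792 = 0.02659
So the posterior for Component II is 0.01792 / 0.02659 ≈ 0.674.

0.674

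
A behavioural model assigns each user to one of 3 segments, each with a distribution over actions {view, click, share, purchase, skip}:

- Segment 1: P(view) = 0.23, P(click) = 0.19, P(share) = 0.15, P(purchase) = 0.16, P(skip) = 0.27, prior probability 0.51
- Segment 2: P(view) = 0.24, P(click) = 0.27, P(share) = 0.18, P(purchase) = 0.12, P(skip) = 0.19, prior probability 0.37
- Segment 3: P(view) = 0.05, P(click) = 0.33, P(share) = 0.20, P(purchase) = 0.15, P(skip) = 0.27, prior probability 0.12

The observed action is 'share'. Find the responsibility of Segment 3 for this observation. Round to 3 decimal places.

0.144

By Bayes' theorem, P(k | x) = P(Z=k) f_k(x) / Σ_j P(Z=j) f_j(x).
Component likelihoods at x = 'share':
  f_1 = P(share | comp) = 0.15
  f_2 = P(share | comp) = 0.18
  f_3 = P(share | comp) = 0.20
Unnormalised posteriors:
  P(Z=1)·f_1 = 0.51 × 0.15 = 0.0765
  P(Z=2)·f_2 = 0.37 × 0.18 = 0.0666
  P(Z=3)·f_3 = 0.12 × 0.2 = 0.024
Normaliser: 0.0765 + 0.0666 + 0.024 = 0.1671
P(Segment 3 | 'share') = 0.024 / 0.1671 ≈ 0.144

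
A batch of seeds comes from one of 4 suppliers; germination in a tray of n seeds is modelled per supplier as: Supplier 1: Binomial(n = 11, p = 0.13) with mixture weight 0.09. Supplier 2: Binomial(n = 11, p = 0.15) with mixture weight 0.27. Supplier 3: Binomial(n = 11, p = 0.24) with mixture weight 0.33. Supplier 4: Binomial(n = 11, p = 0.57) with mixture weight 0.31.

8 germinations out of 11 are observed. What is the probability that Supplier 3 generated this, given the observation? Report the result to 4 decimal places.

0.0058

Posterior ∝ prior × likelihood, so P(k | x) ∝ w_k f_k(x); normalise over all components.
Evaluate each component's likelihood at the observed value:
  p_1 = 8.86316e-06
  p_2 = 2.59699e-05
  p_3 = 0.000797287
  p_4 = 0.14618
Unnormalised posteriors:
  w_1·p_1 = 0.09 × 8.86316e-06 = 7.97684e-07
  w_2·p_2 = 0.27 × 2.59699e-05 = 7.01188e-06
  w_3·p_3 = 0.33 × 0.000797287 = 0.000263105
  w_4·p_4 = 0.31 × 0.14618 = 0.0453158
Denominator: 7.97684e-07 + 7.01188e-06 + 0.000263105 + 0.0453158 = 0.0455867
Responsibility of Supplier 3: 0.000263105 / 0.0455867 ≈ 0.0058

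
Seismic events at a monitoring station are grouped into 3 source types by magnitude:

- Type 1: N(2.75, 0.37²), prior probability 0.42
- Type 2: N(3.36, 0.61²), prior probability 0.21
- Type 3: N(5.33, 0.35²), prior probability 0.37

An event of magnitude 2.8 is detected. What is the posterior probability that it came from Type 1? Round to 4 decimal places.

0.8328

Posterior ∝ prior × likelihood, so P(k | x) ∝ π_k f_k(x); normalise over all components.
Normal densities:
  f_1 = (1/(0.37·√(2π)))·exp(−(2.8−2.75)²/(2·0.37²)) = 1.078222·exp(-0.00913) = 1.06842
  f_2 = (1/(0.61·√(2π)))·exp(−(2.8−3.36)²/(2·0.61²)) = 0.654004·exp(-0.42139) = 0.429113
  f_3 = (1/(0.35·√(2π)))·exp(−(2.8−5.33)²/(2·0.35²)) = 1.139835·exp(-26.12612) = 5.13347e-12
Multiply by the mixture weights:
  π_1·f_1 = 0.42 × 1.06842 = 0.448737
  π_2·f_2 = 0.21 × 0.429113 = 0.0901138
  π_3·f_3 = 0.37 × 5.13347e-12 = 1.89938e-12
Evidence: 0.448737 + 0.0901138 + 1.89938e-12 = 0.538851
So the posterior for Type 1 is 0.448737 / 0.538851 ≈ 0.8328.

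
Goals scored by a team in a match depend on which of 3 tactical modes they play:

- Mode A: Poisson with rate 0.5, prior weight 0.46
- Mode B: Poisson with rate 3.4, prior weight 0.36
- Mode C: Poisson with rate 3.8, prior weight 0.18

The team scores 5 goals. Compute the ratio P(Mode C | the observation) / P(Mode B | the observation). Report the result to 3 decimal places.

Since P(k|x) ∝ π_k f_k(x), the posterior odds are π_i f_i(x) / (π_j f_j(x)).
Component likelihoods at x = 5 goals:
  p_A = e^(−0.5)·0.5^5/5! = 0.000157951
  p_B = e^(−3.4)·3.4^5/5! = 0.126361
  p_C = e^(−3.8)·3.8^5/5! = 0.147713
0.0265883 / 0.0454899 ≈ 0.584

0.584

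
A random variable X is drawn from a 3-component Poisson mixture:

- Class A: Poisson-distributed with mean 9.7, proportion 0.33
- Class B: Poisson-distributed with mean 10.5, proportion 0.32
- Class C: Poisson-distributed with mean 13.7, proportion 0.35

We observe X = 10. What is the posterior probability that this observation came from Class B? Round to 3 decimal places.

0.374

Posterior ∝ prior × likelihood, so P(k | x) ∝ π_k f_k(x); normalise over all components.
Evaluate each component's likelihood at the observed value:
  L_A = 0.124537
  L_B = 0.123606
  L_C = 0.0720457
Unnormalised posteriors:
  π_A·L_A = 0.33 × 0.124537 = 0.0410972
  π_B·L_B = 0.32 × 0.123606 = 0.0395538
  π_C·L_C = 0.35 × 0.0720457 = 0.025216
Marginal: 0.0410972 + 0.0395538 + 0.025216 = 0.105867
P(Class B | the observation) ≈ 0.374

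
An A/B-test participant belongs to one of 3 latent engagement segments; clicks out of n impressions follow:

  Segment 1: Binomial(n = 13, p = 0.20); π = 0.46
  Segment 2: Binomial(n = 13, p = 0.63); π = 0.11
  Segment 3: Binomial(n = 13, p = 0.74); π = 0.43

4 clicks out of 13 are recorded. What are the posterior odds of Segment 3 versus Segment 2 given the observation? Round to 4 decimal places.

0.3109

The posterior odds equal the prior odds times the likelihood ratio: (w_i/w_j)·(f_i(x)/f_j(x)).
Component likelihoods at x = 4 clicks out of 13:
  p_1 = 0.153545
  p_2 = 0.0146381
  p_3 = 0.00116411
Posterior odds = (w_3·p_3) / (w_2·p_2) = (0.43·0.00116411) / (0.11·0.0146381) = 0.000500566 / 0.00161019 ≈ 0.3109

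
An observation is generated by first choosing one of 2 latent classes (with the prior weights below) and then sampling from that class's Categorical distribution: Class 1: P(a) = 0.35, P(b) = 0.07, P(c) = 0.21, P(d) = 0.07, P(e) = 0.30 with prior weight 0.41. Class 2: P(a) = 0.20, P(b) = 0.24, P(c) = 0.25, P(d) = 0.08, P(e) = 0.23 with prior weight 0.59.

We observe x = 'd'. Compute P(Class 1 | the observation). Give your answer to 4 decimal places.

The responsibility of component k is P(Z=k) f_k(x) divided by Σ_j P(Z=j) f_j(x).
Component likelihoods at x = 'd':
  f_1 = P(d | comp) = 0.07
  f_2 = P(d | comp) = 0.08
Unnormalised posteriors:
  P(Z=1)·f_1 = 0.41 × 0.07 = 0.0287
  P(Z=2)·f_2 = 0.59 × 0.08 = 0.0472
Normaliser: 0.0287 + 0.0472 = 0.0759
P(Class 1 | the observation) ≈ 0.3781

0.3781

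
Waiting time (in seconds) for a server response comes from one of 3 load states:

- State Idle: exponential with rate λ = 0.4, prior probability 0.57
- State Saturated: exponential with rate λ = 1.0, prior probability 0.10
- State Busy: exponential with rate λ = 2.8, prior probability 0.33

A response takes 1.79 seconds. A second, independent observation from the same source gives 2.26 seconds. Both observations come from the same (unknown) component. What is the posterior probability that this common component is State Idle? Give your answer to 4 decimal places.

Posterior ∝ prior × likelihood, so P(k | x) ∝ P(Z=k) f_k(x); normalise over all components.
Since both observations come from the same component, the likelihood for component k is f_k(x₁)·f_k(x₂).
  L_Idle = [0.4·e^(−0.4·1.79) = 0.4·e^(−0.7160) = 0.195481] × [0.161979] = 0.0316638
  L_Saturated = [1.0·e^(−1.0·1.79) = 1.0·e^(−1.7900) = 0.16696] × [0.10435] = 0.0174224
  L_Busy = [2.8·e^(−2.8·1.79) = 2.8·e^(−5.0120) = 0.0186412] × [0.00499968] = 9.32002e-05
Weight by the priors:
  P(Z=Idle)·L_Idle = 0.57 × 0.0316638 = 0.0180484
  P(Z=Saturated)·L_Saturated = 0.10 × 0.0174224 = 0.00174224
  P(Z=Busy)·L_Busy = 0.33 × 9.32002e-05 = 3.07561e-05
Marginal: 0.0180484 + 0.00174224 + 3.07561e-05 = 0.0198214
P(State Idle | x) = 0.0180484 / 0.0198214 ≈ 0.9106

0.9106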